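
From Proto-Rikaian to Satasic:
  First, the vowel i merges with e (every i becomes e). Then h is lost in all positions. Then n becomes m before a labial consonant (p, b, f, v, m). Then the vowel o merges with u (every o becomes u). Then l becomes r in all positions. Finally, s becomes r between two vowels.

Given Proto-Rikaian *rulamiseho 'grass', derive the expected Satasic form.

Satasic: *rulamiseho > rulameseho > rulameseo > rulameseu > rurameseu > ruramereu  (by vowel merger, h-loss, vowel merger, unconditioned shift, rhotacism)

ruramereu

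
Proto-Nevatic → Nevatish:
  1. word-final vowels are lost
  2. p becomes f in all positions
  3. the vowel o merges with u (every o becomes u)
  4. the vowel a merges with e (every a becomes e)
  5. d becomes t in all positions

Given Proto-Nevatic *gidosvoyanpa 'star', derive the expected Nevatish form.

gitusvuyenf

Nevatish: start from *gidosvoyanpa.
  rule 1 (apocope): gidosvoyanpa → gidosvoyanp
  rule 2 (unconditioned shift): gidosvoyanp → gidosvoyanf
  rule 3 (vowel merger): gidosvoyanf → gidusvuyanf
  rule 4 (vowel merger): gidusvuyanf → gidusvuyenf
  rule 5 (unconditioned shift): gidusvuyenf → gitusvuyenf
  ⇒ Nevatish gitusvuyenf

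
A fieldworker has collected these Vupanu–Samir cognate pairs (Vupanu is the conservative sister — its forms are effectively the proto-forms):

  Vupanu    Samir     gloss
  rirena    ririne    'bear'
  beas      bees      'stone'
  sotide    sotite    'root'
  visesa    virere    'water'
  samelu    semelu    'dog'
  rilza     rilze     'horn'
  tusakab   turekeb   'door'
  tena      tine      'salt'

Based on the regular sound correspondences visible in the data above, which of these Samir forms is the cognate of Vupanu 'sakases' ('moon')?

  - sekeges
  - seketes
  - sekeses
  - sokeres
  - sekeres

sekeres

tusakab ~ turekeb — Vupanu a corresponds to Samir e after a consonant, before a consonant other than r, m, n, p, b, f, v.
visesa ~ virere — Vupanu s corresponds to Samir r between vowels (before a front vowel).
Applying these to Vupanu 'sakases':
  sakases → sekases   (a→e after a consonant, before a consonant other than r, m, n, p, b, f, v)
  sekases → sekeses   (a→e after a consonant, before a consonant other than r, m, n, p, b, f, v)
  sekeses → sekeres   (s→r between vowels (before a front vowel))
So the Samir cognate is 'sekeres'.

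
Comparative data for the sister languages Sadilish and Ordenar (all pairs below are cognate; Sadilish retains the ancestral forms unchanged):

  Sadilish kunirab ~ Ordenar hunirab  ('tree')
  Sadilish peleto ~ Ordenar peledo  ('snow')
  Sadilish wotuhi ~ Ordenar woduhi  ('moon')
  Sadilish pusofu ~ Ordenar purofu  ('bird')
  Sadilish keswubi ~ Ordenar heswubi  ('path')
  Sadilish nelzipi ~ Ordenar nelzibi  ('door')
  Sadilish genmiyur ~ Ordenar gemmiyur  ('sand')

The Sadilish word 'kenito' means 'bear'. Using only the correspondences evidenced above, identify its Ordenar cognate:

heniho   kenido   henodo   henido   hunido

keswubi ~ heswubi — Sadilish k corresponds to Ordenar h word-initially before a front vowel.
peleto ~ peledo — Sadilish t corresponds to Ordenar d between vowels (before a back vowel).
Applying these to Sadilish 'kenito':
  kenito → henito   (k→h word-initially before a front vowel)
  henito → henido   (t→d between vowels (before a back vowel))
So the Ordenar cognate is 'henido'.

henido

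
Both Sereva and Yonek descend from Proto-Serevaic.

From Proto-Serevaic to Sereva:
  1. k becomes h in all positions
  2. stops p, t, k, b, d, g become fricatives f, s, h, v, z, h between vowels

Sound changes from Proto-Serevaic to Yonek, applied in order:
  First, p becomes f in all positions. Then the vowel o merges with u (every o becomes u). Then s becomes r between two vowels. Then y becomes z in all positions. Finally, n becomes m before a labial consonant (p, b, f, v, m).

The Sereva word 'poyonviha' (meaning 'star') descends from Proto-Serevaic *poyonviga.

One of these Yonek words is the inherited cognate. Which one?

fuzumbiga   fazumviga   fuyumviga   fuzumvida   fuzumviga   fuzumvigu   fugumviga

fuzumviga

Yonek: start from *poyonviga.
  rule 1 (unconditioned shift): poyonviga → foyonviga
  rule 2 (vowel merger): foyonviga → fuyunviga
  rule 3: no change — fuyunviga
  rule 4 (unconditioned shift): fuyunviga → fuzunviga
  rule 5 (nasal place assimilation): fuzunviga → fuzumviga
  ⇒ Yonek fuzumviga
Only 'fuzumviga' matches the regular Yonek development of *poyonviga.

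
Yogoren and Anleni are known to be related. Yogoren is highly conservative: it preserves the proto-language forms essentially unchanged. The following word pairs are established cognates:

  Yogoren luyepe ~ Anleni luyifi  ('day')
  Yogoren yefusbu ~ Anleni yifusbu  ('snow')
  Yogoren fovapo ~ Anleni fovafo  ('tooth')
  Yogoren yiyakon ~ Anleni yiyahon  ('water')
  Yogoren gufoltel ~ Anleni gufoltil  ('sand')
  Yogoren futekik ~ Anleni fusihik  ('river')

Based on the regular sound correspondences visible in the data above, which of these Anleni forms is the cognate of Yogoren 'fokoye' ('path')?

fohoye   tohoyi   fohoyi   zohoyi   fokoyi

yiyakon ~ yiyahon — Yogoren k corresponds to Anleni h between vowels (before a back vowel).
luyepe ~ luyifi — Yogoren e corresponds to Anleni i word-finally.
Applying these to Yogoren 'fokoye':
  fokoye → fohoye   (k→h between vowels (before a back vowel))
  fohoye → fohoyi   (e→i word-finally)
So the Anleni cognate is 'fohoyi'.

fohoyi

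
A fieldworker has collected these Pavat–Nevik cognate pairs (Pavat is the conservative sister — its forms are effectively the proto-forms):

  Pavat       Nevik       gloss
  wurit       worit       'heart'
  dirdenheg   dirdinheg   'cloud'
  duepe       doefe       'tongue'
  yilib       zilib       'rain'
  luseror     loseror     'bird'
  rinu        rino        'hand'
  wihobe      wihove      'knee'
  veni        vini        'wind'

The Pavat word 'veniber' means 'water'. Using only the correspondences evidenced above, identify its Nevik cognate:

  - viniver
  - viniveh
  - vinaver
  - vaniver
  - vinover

viniver

dirdenheg ~ dirdinheg, veni ~ vini — Pavat e corresponds to Nevik i after a consonant, before a nasal.
wihobe ~ wihove — Pavat b corresponds to Nevik v between vowels (before a front vowel).
Applying these to Pavat 'veniber':
  veniber → viniber   (e→i after a consonant, before a nasal)
  viniber → viniver   (b→v between vowels (before a front vowel))
So the Nevik cognate is 'viniver'.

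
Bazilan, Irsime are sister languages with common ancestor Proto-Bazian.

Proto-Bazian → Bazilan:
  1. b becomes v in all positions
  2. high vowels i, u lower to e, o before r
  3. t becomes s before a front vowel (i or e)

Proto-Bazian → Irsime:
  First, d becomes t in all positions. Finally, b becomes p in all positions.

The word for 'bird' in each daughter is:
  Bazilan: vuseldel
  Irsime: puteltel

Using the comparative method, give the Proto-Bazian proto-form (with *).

*buteldel

Position 3: Bazilan has s, Irsime has t. Taking the neighbouring segments as reconstructed: Bazilan s could go back to *t or *s; Irsime t could go back to *t or *d — the one source consistent with every daughter is *t.
Position 1: Bazilan has v, Irsime has p. Taking the neighbouring segments as reconstructed: Bazilan v could go back to *b or *v; Irsime p could go back to *p or *b — the one source consistent with every daughter is *b.
Position 6: Bazilan has d, Irsime has t. Bazilan preserves d here (none of its changes turn any other segment into d), so the proto-segment is *d.
Verify the candidate proto-form against each daughter:
Bazilan: *buteldel
  buteldel → vuteldel   [unconditioned shift]
  vuteldel (rule 2 does not apply)
  vuteldel → vuseldel   [palatalisation]
  giving Bazilan vuseldel.
Irsime: start from *buteldel.
  rule 1 (unconditioned shift): buteldel → buteltel
  rule 2 (unconditioned shift): buteltel → puteltel
  ⇒ Irsime puteltel
No other proto-form is consistent with every reflex, so the reconstruction is *buteldel.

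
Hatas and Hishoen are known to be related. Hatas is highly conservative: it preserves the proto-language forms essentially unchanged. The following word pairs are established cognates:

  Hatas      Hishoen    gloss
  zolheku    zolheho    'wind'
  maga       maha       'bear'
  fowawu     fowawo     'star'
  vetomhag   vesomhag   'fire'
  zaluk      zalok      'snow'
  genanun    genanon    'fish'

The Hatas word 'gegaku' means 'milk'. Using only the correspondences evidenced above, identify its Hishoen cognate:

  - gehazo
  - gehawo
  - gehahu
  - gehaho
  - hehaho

maga ~ maha — Hatas g corresponds to Hishoen h between vowels (before a back vowel).
zolheku ~ zolheho — Hatas k corresponds to Hishoen h between vowels (before a back vowel).
zolheku ~ zolheho, fowawu ~ fowawo — Hatas u corresponds to Hishoen o word-finally.
Applying these to Hatas 'gegaku':
  gegaku → gehaku   (g→h between vowels (before a back vowel))
  gehaku → gehahu   (k→h between vowels (before a back vowel))
  gehahu → gehaho   (u→o word-finally)
So the Hishoen cognate is 'gehaho'.

gehaho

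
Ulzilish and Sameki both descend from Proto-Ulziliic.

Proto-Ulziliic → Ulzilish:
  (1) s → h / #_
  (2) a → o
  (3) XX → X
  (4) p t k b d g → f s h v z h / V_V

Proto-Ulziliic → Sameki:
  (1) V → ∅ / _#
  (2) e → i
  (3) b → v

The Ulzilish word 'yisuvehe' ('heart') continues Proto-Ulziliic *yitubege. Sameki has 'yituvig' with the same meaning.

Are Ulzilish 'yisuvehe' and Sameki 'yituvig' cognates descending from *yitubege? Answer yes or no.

Derive the expected Sameki reflex of *yitubege:
Sameki: *yitubege
  yitubege → yitubeg   [apocope]
  yitubeg → yitubig   [vowel merger]
  yitubig → yituvig   [unconditioned shift]
  giving Sameki yituvig.
Sameki 'yituvig' matches the regular reflex exactly, so the pair is cognate.

yes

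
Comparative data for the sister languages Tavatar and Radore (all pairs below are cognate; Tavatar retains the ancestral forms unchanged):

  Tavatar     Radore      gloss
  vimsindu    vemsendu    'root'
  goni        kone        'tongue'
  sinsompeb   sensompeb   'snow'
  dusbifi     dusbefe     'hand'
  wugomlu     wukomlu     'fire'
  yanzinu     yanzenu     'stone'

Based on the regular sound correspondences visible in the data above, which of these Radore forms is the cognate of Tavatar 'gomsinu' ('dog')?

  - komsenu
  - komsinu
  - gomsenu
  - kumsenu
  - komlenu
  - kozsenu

goni ~ kone — Tavatar g corresponds to Radore k word-initially before a back vowel.
vimsindu ~ vemsendu, sinsompeb ~ sensompeb — Tavatar i corresponds to Radore e after a consonant, before a nasal.
Applying these to Tavatar 'gomsinu':
  gomsinu → komsinu   (g→k word-initially before a back vowel)
  komsinu → komsenu   (i→e after a consonant, before a nasal)
So the Radore cognate is 'komsenu'.

komsenu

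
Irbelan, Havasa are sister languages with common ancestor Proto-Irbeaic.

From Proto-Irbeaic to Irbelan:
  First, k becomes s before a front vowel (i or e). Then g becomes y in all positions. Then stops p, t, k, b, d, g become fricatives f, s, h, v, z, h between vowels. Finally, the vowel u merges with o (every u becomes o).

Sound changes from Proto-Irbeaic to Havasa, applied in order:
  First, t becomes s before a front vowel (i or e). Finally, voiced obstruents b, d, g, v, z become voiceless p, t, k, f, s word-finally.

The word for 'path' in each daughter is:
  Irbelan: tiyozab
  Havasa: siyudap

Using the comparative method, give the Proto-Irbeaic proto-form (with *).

Position 5: Irbelan has z, Havasa has d. Havasa preserves d here (none of its changes turn any other segment into d), so the proto-segment is *d.
Position 4: Irbelan has o, Havasa has u. Havasa preserves u here (none of its changes turn any other segment into u), so the proto-segment is *u.
Verify the candidate proto-form against each daughter:
Irbelan: start from *tiyudab.
  rule 1: no change — tiyudab
  rule 2: no change — tiyudab
  rule 3 (intervocalic lenition): tiyudab → tiyuzab
  rule 4 (vowel merger): tiyuzab → tiyozab
  ⇒ Irbelan tiyozab
Havasa: start from *tiyudab.
  rule 1 (palatalisation): tiyudab → siyudab
  rule 2 (final devoicing): siyudab → siyudap
  ⇒ Havasa siyudap
No other proto-form is consistent with every reflex, so the reconstruction is *tiyudab.

*tiyudab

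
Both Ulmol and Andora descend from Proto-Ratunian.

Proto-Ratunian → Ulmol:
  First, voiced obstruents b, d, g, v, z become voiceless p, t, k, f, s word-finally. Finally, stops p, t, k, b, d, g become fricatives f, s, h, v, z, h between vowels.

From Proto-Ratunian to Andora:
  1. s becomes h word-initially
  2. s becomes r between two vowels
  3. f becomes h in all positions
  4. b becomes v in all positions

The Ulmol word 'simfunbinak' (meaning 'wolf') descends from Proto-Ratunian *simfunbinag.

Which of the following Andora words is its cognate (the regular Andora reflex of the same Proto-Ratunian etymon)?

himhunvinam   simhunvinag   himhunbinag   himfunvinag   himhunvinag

himhunvinag

Andora: start from *simfunbinag.
  rule 1 (debuccalisation): simfunbinag → himfunbinag
  rule 2: no change — himfunbinag
  rule 3 (unconditioned shift): himfunbinag → himhunbinag
  rule 4 (unconditioned shift): himhunbinag → himhunvinag
  ⇒ Andora himhunvinag
The other candidates each miss or misapply at least one Andora change.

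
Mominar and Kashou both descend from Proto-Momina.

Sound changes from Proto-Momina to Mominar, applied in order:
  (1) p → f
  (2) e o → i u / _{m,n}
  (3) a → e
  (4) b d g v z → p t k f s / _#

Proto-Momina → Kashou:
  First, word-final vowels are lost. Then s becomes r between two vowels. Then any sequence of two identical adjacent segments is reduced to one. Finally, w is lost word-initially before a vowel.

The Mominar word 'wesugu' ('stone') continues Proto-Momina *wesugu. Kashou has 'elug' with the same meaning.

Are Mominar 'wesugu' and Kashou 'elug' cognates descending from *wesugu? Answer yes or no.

no

Derive the expected Kashou reflex of *wesugu:
Kashou: *wesugu > wesug > werug > erug  (by apocope, rhotacism, glide loss)
The regular Kashou reflex would be 'erug', but the attested form is 'elug'. The correspondence is irregular, so they are not cognates (the Kashou form has a different source).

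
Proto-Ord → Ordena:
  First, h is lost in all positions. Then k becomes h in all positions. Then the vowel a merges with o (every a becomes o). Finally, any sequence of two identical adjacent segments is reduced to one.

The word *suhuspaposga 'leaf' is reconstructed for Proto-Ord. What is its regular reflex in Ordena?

Ordena: *suhuspaposga
  suhuspaposga → suuspaposga   [h-loss]
  suuspaposga (rule 2 does not apply)
  suuspaposga → suuspoposgo   [vowel merger]
  suuspoposgo → suspoposgo   [degemination]
  giving Ordena suspoposgo.

suspoposgo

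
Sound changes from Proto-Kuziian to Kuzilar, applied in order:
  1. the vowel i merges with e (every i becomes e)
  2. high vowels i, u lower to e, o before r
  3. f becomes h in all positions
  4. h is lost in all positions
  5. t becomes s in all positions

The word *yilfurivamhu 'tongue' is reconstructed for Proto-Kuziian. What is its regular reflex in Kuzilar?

yelorevamu

Kuzilar: start from *yilfurivamhu.
  rule 1 (vowel merger): yilfurivamhu → yelfurevamhu
  rule 2 (pre-rhotic lowering): yelfurevamhu → yelforevamhu
  rule 3 (unconditioned shift): yelforevamhu → yelhorevamhu
  rule 4 (h-loss): yelhorevamhu → yelorevamu
  rule 5: no change — yelorevamu
  ⇒ Kuzilar yelorevamu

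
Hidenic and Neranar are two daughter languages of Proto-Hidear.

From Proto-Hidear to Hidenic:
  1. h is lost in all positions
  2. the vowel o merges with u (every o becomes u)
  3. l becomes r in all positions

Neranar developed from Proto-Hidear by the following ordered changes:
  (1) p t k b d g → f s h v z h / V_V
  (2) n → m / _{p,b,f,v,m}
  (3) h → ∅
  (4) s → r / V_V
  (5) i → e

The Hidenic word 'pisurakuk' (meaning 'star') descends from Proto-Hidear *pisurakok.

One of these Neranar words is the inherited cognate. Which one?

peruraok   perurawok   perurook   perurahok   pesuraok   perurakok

Neranar: start from *pisurakok.
  rule 1 (intervocalic lenition): pisurakok → pisurahok
  rule 2: no change — pisurahok
  rule 3 (h-loss): pisurahok → pisuraok
  rule 4 (rhotacism): pisuraok → piruraok
  rule 5 (vowel merger): piruraok → peruraok
  ⇒ Neranar peruraok
Among the options, 'peruraok' alone shows every Neranar change applied in order.

peruraok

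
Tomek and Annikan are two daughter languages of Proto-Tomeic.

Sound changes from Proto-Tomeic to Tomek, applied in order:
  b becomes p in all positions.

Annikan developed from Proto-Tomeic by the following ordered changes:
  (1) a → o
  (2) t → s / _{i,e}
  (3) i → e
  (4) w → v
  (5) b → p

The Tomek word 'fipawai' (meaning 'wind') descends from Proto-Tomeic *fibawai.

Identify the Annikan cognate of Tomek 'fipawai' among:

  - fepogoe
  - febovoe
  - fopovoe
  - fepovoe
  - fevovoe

Annikan: *fibawai > fibowoi > febowoe > febovoe > fepovoe  (by vowel merger, vowel merger, unconditioned shift, unconditioned shift)
Only 'fepovoe' matches the regular Annikan development of *fibawai.

fepovoe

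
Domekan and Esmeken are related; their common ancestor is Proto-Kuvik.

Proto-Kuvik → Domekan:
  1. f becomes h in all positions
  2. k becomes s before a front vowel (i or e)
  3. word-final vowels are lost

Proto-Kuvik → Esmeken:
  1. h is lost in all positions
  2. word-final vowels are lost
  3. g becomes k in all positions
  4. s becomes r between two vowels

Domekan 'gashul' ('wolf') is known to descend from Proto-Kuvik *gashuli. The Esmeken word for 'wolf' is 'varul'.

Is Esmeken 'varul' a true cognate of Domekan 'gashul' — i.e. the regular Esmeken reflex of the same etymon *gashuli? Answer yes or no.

no

Derive the expected Esmeken reflex of *gashuli:
Esmeken: *gashuli > gasuli > gasul > kasul > karul  (by h-loss, apocope, unconditioned shift, rhotacism)
The regular Esmeken reflex would be 'karul', but the attested form is 'varul'. The correspondence is irregular, so they are not cognates (the Esmeken form has a different source).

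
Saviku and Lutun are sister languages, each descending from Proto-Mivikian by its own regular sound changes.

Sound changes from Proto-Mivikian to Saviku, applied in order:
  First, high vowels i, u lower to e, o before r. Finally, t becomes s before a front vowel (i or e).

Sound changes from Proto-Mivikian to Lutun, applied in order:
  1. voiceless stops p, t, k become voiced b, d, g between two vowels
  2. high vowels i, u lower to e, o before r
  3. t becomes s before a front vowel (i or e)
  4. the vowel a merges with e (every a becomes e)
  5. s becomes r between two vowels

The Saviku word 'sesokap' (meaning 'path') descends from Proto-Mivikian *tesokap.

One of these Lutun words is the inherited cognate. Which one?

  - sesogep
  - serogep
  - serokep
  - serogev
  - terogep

Lutun: *tesokap
  tesokap → tesogap   [intervocalic voicing]
  tesogap (rule 2 does not apply)
  tesogap → sesogap   [palatalisation]
  sesogap → sesogep   [vowel merger]
  sesogep → serogep   [rhotacism]
  giving Lutun serogep.
The other candidates each miss or misapply at least one Lutun change.

serogep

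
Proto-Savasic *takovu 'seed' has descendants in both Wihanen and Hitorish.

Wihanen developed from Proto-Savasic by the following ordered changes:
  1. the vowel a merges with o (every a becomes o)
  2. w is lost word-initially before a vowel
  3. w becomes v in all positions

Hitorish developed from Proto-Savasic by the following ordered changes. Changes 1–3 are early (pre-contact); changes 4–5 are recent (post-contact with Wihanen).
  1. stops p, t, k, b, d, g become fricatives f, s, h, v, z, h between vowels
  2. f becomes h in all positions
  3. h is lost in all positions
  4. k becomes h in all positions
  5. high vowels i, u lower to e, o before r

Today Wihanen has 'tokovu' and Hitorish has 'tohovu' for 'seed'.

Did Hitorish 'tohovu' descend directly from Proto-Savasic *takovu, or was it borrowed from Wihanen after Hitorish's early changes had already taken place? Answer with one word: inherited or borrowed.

If inherited, *takovu would pass through all of Hitorish's changes:
Hitorish: start from *takovu.
  rule 1 (intervocalic lenition): takovu → tahovu
  rule 2: no change — tahovu
  rule 3 (h-loss): tahovu → taovu
  rule 4: no change — taovu
  rule 5: no change — taovu
  ⇒ Hitorish taovu
If borrowed from Wihanen 'tokovu' after the early changes, it would undergo only the recent ones:
  rule 4 (unconditioned shift): tokovu → tohovu
  rule 5 (pre-rhotic lowering): no change (tohovu)
  ⇒ as a loan: tohovu
Hitorish 'tohovu' matches the loan outcome 'tohovu', not the inherited 'taovu' — it skipped the early Hitorish changes, so it was borrowed from Wihanen.

borrowed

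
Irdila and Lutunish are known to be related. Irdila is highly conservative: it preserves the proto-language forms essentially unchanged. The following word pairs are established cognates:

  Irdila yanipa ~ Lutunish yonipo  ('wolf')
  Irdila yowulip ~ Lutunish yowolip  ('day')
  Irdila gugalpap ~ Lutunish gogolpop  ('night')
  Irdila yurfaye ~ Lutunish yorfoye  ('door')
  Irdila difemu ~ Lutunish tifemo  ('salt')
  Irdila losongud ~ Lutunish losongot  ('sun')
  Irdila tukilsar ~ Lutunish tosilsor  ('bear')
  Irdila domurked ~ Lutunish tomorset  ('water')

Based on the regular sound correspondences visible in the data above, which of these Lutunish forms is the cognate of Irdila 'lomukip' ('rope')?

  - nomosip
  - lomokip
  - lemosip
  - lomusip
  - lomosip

yowulip ~ yowolip, gugalpap ~ gogolpop — Irdila u corresponds to Lutunish o after a consonant, before a consonant other than r, m, n, p, b, f, v.
tukilsar ~ tosilsor — Irdila k corresponds to Lutunish s between vowels (before a front vowel).
Applying these to Irdila 'lomukip':
  lomukip → lomokip   (u→o after a consonant, before a consonant other than r, m, n, p, b, f, v)
  lomokip → lomosip   (k→s between vowels (before a front vowel))
So the Lutunish cognate is 'lomosip'.

lomosip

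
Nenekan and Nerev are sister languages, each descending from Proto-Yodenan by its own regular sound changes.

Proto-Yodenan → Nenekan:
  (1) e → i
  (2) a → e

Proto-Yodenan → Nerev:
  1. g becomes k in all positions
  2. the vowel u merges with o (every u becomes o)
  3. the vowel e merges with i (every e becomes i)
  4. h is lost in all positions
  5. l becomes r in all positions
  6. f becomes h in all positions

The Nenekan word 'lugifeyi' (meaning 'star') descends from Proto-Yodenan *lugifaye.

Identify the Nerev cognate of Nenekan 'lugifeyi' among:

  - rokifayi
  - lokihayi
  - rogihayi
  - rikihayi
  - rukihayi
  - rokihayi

Nerev: start from *lugifaye.
  rule 1 (unconditioned shift): lugifaye → lukifaye
  rule 2 (vowel merger): lukifaye → lokifaye
  rule 3 (vowel merger): lokifaye → lokifayi
  rule 4: no change — lokifayi
  rule 5 (unconditioned shift): lokifayi → rokifayi
  rule 6 (unconditioned shift): rokifayi → rokihayi
  ⇒ Nerev rokihayi
Only 'rokihayi' matches the regular Nerev development of *lugifaye.

rokihayi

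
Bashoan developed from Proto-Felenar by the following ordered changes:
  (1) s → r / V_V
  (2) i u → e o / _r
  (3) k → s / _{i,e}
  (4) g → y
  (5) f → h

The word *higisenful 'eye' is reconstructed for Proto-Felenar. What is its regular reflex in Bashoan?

Bashoan: *higisenful
  higisenful → higirenful   [rhotacism]
  higirenful → higerenful   [pre-rhotic lowering]
  higerenful (rule 3 does not apply)
  higerenful → hiyerenful   [unconditioned shift]
  hiyerenful → hiyerenhul   [unconditioned shift]
  giving Bashoan hiyerenhul.

hiyerenhul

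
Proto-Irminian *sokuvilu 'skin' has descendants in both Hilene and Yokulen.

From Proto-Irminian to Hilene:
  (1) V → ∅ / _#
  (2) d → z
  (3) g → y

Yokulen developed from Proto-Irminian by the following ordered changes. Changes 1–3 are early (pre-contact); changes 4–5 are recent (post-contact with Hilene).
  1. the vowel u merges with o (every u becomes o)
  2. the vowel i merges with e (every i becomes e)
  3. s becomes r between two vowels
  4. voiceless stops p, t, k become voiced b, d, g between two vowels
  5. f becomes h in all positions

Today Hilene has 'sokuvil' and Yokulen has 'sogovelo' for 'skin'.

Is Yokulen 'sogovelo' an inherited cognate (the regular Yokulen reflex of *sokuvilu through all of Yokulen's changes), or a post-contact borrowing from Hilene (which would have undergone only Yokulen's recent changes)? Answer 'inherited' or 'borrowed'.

If inherited, *sokuvilu would pass through all of Yokulen's changes:
Yokulen: *sokuvilu
  sokuvilu → sokovilo   [vowel merger]
  sokovilo → sokovelo   [vowel merger]
  sokovelo (rule 3 does not apply)
  sokovelo → sogovelo   [intervocalic voicing]
  sogovelo (rule 5 does not apply)
  giving Yokulen sogovelo.
If borrowed from Hilene 'sokuvil' after the early changes, it would undergo only the recent ones:
  rule 4 (intervocalic voicing): sokuvil → soguvil
  rule 5 (unconditioned shift): no change (soguvil)
  ⇒ as a loan: soguvil
Yokulen 'sogovelo' matches the inherited outcome exactly, so it is an inherited cognate, not a loan.

inherited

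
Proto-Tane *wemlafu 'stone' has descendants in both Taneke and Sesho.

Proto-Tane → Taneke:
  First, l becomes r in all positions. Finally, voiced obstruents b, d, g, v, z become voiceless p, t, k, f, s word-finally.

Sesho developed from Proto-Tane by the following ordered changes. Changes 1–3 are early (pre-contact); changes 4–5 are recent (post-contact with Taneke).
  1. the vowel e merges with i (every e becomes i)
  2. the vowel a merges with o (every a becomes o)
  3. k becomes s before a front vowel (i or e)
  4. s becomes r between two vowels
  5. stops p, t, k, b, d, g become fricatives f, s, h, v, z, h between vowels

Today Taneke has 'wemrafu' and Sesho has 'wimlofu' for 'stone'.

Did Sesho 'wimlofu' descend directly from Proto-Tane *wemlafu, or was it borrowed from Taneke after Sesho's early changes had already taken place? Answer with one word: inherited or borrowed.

If inherited, *wemlafu would pass through all of Sesho's changes:
Sesho: *wemlafu
  wemlafu → wimlafu   [vowel merger]
  wimlafu → wimlofu   [vowel merger]
  wimlofu (rule 3 does not apply)
  wimlofu (rule 4 does not apply)
  wimlofu (rule 5 does not apply)
  giving Sesho wimlofu.
If borrowed from Taneke 'wemrafu' after the early changes, it would undergo only the recent ones:
  rule 4 (rhotacism): no change (wemrafu)
  rule 5 (intervocalic lenition): no change (wemrafu)
  ⇒ as a loan: wemrafu
Sesho 'wimlofu' matches the inherited outcome exactly, so it is an inherited cognate, not a loan.

inherited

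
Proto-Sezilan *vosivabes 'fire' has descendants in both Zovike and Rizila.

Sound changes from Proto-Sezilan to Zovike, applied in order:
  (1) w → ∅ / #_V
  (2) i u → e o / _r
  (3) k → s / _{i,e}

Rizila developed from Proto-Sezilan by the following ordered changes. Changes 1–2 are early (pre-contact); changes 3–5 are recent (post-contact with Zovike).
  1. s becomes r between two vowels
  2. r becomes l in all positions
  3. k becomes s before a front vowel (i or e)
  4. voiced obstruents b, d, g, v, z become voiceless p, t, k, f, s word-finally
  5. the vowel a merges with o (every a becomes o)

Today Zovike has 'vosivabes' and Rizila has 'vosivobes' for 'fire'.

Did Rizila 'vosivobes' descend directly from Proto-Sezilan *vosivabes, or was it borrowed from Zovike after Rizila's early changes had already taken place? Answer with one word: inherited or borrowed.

borrowed

If inherited, *vosivabes would pass through all of Rizila's changes:
Rizila: start from *vosivabes.
  rule 1 (rhotacism): vosivabes → vorivabes
  rule 2 (unconditioned shift): vorivabes → volivabes
  rule 3: no change — volivabes
  rule 4: no change — volivabes
  rule 5 (vowel merger): volivabes → volivobes
  ⇒ Rizila volivobes
If borrowed from Zovike 'vosivabes' after the early changes, it would undergo only the recent ones:
  rule 3 (palatalisation): no change (vosivabes)
  rule 4 (final devoicing): no change (vosivabes)
  rule 5 (vowel merger): vosivabes → vosivobes
  ⇒ as a loan: vosivobes
Rizila 'vosivobes' matches the loan outcome 'vosivobes', not the inherited 'volivobes' — it skipped the early Rizila changes, so it was borrowed from Zovike.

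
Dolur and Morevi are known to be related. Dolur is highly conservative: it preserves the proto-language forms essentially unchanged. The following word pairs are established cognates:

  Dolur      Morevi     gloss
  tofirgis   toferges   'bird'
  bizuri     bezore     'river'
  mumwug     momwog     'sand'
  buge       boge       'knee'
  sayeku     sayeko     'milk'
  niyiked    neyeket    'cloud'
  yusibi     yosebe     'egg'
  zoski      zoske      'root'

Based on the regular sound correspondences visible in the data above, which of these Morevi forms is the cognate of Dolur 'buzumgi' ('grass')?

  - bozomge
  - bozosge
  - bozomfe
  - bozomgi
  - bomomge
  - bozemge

mumwug ~ momwog, buge ~ boge — Dolur u corresponds to Morevi o after a consonant, before a consonant other than r, m, n, p, b, f, v.
mumwug ~ momwog — Dolur u corresponds to Morevi o after a consonant, before a nasal.
bizuri ~ bezore, yusibi ~ yosebe — Dolur i corresponds to Morevi e word-finally.
Applying these to Dolur 'buzumgi':
  buzumgi → bozumgi   (u→o after a consonant, before a consonant other than r, m, n, p, b, f, v)
  bozumgi → bozomgi   (u→o after a consonant, before a nasal)
  bozomgi → bozomge   (i→e word-finally)
So the Morevi cognate is 'bozomge'.

bozomge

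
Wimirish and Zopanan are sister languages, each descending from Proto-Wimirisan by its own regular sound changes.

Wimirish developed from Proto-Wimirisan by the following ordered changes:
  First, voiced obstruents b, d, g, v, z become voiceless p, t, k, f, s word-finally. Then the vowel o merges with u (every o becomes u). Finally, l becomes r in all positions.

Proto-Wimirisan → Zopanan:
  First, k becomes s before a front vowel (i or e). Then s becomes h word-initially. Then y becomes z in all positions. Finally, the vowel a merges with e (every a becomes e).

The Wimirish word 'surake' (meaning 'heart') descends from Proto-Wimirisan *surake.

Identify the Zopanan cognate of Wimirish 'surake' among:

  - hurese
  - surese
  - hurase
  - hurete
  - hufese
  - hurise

Zopanan: *surake > surase > hurase > hurese  (by palatalisation, debuccalisation, vowel merger)

hurese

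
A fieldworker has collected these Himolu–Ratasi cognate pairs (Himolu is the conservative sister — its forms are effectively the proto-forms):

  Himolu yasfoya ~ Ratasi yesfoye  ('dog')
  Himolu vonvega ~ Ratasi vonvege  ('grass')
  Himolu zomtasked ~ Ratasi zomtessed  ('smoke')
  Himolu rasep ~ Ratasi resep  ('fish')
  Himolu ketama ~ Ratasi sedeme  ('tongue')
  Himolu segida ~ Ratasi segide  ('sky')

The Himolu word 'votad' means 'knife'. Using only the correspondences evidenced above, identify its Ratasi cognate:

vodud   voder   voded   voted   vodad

ketama ~ sedeme — Himolu t corresponds to Ratasi d between vowels (before a back vowel).
yasfoya ~ yesfoye, zomtasked ~ zomtessed — Himolu a corresponds to Ratasi e after a consonant, before a consonant other than r, m, n, p, b, f, v.
Applying these to Himolu 'votad':
  votad → vodad   (t→d between vowels (before a back vowel))
  vodad → voded   (a→e after a consonant, before a consonant other than r, m, n, p, b, f, v)
So the Ratasi cognate is 'voded'.

voded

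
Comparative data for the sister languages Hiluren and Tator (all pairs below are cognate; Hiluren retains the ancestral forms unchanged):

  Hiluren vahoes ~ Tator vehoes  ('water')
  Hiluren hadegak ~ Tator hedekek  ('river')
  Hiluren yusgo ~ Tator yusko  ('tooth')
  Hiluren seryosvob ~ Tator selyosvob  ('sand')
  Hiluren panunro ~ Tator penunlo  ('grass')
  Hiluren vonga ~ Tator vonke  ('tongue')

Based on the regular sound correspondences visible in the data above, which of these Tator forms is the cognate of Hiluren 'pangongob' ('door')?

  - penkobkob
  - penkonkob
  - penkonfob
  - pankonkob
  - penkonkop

panunro ~ penunlo — Hiluren a corresponds to Tator e after a consonant, before a nasal.
yusgo ~ yusko — Hiluren g corresponds to Tator k after a consonant, before a back vowel.
Applying these to Hiluren 'pangongob':
  pangongob → pengongob   (a→e after a consonant, before a nasal)
  pengongob → penkongob   (g→k after a consonant, before a back vowel)
  penkongob → penkonkob   (g→k after a consonant, before a back vowel)
So the Tator cognate is 'penkonkob'.

penkonkob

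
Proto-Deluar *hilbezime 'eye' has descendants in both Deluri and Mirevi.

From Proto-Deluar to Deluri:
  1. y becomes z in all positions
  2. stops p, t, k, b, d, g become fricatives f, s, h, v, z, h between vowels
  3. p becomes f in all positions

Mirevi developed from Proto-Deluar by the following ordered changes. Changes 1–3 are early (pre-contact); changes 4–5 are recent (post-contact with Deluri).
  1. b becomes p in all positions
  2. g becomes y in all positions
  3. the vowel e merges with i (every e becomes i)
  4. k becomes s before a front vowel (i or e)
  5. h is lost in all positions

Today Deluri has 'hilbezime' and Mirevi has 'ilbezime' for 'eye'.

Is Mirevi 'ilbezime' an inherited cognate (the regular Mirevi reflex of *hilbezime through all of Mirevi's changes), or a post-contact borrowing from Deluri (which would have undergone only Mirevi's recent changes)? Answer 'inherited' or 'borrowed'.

If inherited, *hilbezime would pass through all of Mirevi's changes:
Mirevi: *hilbezime
  hilbezime → hilpezime   [unconditioned shift]
  hilpezime (rule 2 does not apply)
  hilpezime → hilpizimi   [vowel merger]
  hilpizimi (rule 4 does not apply)
  hilpizimi → ilpizimi   [h-loss]
  giving Mirevi ilpizimi.
If borrowed from Deluri 'hilbezime' after the early changes, it would undergo only the recent ones:
  rule 4 (palatalisation): no change (hilbezime)
  rule 5 (h-loss): hilbezime → ilbezime
  ⇒ as a loan: ilbezime
Mirevi 'ilbezime' matches the loan outcome 'ilbezime', not the inherited 'ilpizimi' — it skipped the early Mirevi changes, so it was borrowed from Deluri.

borrowed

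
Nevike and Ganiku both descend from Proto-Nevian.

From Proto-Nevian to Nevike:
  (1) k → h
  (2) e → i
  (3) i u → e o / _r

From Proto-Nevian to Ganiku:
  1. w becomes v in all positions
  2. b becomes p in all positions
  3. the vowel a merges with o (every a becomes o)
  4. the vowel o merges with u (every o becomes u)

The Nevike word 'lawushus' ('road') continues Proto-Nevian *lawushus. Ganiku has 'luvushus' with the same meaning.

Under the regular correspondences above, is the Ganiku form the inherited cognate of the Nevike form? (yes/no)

Derive the expected Ganiku reflex of *lawushus:
Ganiku: *lawushus
  lawushus → lavushus   [unconditioned shift]
  lavushus (rule 2 does not apply)
  lavushus → lovushus   [vowel merger]
  lovushus → luvushus   [vowel merger]
  giving Ganiku luvushus.
Ganiku 'luvushus' matches the regular reflex exactly, so the pair is cognate.

yes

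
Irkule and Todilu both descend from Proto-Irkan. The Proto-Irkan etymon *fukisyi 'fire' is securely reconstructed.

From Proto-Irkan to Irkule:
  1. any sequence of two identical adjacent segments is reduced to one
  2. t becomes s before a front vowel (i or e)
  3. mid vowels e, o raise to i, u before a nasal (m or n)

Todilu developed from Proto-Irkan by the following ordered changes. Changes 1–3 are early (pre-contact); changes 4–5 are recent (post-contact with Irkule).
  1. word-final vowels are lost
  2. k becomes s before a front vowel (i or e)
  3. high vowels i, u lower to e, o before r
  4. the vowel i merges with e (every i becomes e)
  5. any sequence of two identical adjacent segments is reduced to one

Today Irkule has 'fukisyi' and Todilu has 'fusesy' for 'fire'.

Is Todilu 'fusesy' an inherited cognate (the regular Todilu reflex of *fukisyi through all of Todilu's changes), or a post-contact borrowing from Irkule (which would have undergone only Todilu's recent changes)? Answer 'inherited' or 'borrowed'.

If inherited, *fukisyi would pass through all of Todilu's changes:
Todilu: start from *fukisyi.
  rule 1 (apocope): fukisyi → fukisy
  rule 2 (palatalisation): fukisy → fusisy
  rule 3: no change — fusisy
  rule 4 (vowel merger): fusisy → fusesy
  rule 5: no change — fusesy
  ⇒ Todilu fusesy
If borrowed from Irkule 'fukisyi' after the early changes, it would undergo only the recent ones:
  rule 4 (vowel merger): fukisyi → fukesye
  rule 5 (degemination): no change (fukesye)
  ⇒ as a loan: fukesye
Todilu 'fusesy' matches the inherited outcome exactly, so it is an inherited cognate, not a loan.

inherited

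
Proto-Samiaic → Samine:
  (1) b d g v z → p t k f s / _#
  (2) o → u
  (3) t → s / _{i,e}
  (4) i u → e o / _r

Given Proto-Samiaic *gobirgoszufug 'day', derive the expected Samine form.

guberguszufuk

Samine: *gobirgoszufug > gobirgoszufuk > gubirguszufuk > guberguszufuk  (by final devoicing, vowel merger, pre-rhotic lowering)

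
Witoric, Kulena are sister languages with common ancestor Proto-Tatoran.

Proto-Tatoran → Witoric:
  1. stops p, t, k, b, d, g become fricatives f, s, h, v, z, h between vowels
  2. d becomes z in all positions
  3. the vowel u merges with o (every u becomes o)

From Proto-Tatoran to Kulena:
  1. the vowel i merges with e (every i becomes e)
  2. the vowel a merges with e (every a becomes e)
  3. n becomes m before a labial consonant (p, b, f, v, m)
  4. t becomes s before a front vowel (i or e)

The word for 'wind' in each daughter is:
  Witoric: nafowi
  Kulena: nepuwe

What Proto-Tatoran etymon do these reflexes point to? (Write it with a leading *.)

*napuwi

Position 4: Witoric has o, Kulena has u. Kulena preserves u here (none of its changes turn any other segment into u), so the proto-segment is *u.
Position 2: Witoric has a, Kulena has e. Witoric preserves a here (none of its changes turn any other segment into a), so the proto-segment is *a.
Position 6: Witoric has i, Kulena has e. Witoric preserves i here (none of its changes turn any other segment into i), so the proto-segment is *i.
Continuing position by position gives *napuwi; check it forward:
Witoric: *napuwi > nafuwi > nafowi  (by intervocalic lenition, vowel merger)
Kulena: *napuwi > napuwe > nepuwe  (by vowel merger, vowel merger)
*napuwi is the unique common source.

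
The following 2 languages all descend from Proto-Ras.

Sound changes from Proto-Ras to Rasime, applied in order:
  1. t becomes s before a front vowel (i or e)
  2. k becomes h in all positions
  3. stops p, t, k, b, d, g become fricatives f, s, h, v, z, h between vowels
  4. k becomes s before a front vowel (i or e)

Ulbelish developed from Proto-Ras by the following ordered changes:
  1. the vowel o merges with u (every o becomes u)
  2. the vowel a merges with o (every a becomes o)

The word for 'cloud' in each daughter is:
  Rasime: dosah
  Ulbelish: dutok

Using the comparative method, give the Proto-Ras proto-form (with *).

Position 3: Rasime has s, Ulbelish has t. Ulbelish preserves t here (none of its changes turn any other segment into t), so the proto-segment is *t.
Position 4: Rasime has a, Ulbelish has o. Rasime preserves a here (none of its changes turn any other segment into a), so the proto-segment is *a.
Position 2: Rasime has o, Ulbelish has u. Rasime preserves o here (none of its changes turn any other segment into o), so the proto-segment is *o.
Verify the candidate proto-form against each daughter:
Rasime: start from *dotak.
  rule 1: no change — dotak
  rule 2 (unconditioned shift): dotak → dotah
  rule 3 (intervocalic lenition): dotah → dosah
  rule 4: no change — dosah
  ⇒ Rasime dosah
Ulbelish: *dotak > dutak > dutok  (by vowel merger, vowel merger)
Only *dotak yields all of Rasime dosah, Ulbelish dutok.

*dotak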